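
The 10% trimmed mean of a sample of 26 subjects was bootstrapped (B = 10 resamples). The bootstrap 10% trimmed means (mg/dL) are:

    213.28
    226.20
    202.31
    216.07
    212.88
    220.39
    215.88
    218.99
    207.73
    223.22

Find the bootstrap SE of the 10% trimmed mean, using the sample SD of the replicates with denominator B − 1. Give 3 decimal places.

Bootstrap SE is the standard deviation of the 10 replicate 10% trimmed means.
Mean of replicates: (213.28 + 226.20 + 202.31 + 216.07 + 212.88 + 220.39 + 215.88 + 218.99 + 207.73 + 223.22) / 10 = 2156.9500 / 10 = 215.6950
Sum of squared deviations: (−2.4150)² + (+10.5050)² + (−13.3850)² + (+0.3750)² + (−2.8150)² + (+4.6950)² + (+0.1850)² + (+3.2950)² + (−7.9650)² + (+7.5250)² = 456.4114
Variance = 456.4114 / 9 = 50.7124
SE* = √50.7124

SE* = 7.121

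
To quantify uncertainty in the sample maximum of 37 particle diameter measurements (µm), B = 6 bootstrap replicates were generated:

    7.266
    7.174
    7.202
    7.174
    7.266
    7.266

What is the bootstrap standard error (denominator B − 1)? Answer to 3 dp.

Bootstrap SE is the standard deviation of the 6 replicate maximums.
Mean of replicates: (7.266 + 7.174 + 7.202 + 7.174 + 7.266 + 7.266) / 6 = 43.34800 / 6 = 7.22467
Sum of squared deviations: (+0.04133)² + (−0.05067)² + (−0.02267)² + (−0.05067)² + (+0.04133)² + (+0.04133)² = 0.01077
Variance = 0.01077 / 5 = 0.00215
SE* = √0.00215

SE* = 0.046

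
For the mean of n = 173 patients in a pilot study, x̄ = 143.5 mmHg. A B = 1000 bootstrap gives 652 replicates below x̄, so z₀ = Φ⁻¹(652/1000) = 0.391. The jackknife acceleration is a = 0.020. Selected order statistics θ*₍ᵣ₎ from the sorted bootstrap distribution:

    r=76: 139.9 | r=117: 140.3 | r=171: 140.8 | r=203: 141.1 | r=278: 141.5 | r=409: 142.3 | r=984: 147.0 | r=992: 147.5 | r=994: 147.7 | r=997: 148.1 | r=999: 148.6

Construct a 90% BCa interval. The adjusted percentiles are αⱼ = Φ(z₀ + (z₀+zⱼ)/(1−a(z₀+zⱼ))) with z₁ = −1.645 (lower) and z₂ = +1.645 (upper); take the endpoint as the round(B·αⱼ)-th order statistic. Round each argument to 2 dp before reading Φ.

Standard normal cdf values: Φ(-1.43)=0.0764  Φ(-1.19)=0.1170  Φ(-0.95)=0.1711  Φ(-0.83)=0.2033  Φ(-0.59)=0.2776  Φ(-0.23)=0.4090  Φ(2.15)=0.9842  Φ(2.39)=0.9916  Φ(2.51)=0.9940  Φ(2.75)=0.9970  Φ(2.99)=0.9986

Lower: z₀ + z₁ = 0.391 + (-1.645) = -1.254; 1 − a(z₀+z₁) = 1 − (0.020)(-1.254) = 1.0251; argument = 0.391 + (-1.254)/1.0251 = -0.8323 → -0.83.
α₁ = Φ(-0.83) = 0.2033; rank = round(1000 × 0.2033) = 203; θ*₍203₎ = 141.1.
Upper: z₀ + z₂ = 2.036; 1 − a(z₀+z₂) = 0.9593; argument = 2.5134 → 2.51; α₂ = 0.9940; rank = 994; θ*₍994₎ = 147.7.

(141.1, 147.7)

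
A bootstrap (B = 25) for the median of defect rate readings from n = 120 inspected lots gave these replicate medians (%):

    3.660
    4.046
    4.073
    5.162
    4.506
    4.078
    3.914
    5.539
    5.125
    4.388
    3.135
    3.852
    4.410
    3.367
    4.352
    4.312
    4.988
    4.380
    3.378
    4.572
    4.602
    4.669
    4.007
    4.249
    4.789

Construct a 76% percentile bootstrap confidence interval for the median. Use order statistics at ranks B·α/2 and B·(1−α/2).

(3.378, 4.988)

Sorted replicates: 3.135, 3.367, 3.378, 3.660, 3.852, 3.914, 4.007, 4.046, 4.073, 4.078, 4.249, 4.312, 4.352, 4.380, 4.388, 4.410, 4.506, 4.572, 4.602, 4.669, 4.789, 4.988, 5.125, 5.162, 5.539
α = 0.24; lower rank = 25 × 0.120 = 3; upper rank = 25 × 0.880 = 22.
The 3rd smallest replicate is 3.378; the 22nd is 4.988.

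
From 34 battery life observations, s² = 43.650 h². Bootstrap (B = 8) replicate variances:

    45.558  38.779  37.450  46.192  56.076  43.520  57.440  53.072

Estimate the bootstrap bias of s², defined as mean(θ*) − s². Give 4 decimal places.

bias = +3.6109

mean(θ*) = (45.558 + 38.779 + 37.450 + 46.192 + 56.076 + 43.520 + 57.440 + 53.072) / 8 = 47.26087
bias = 47.26087 − 43.650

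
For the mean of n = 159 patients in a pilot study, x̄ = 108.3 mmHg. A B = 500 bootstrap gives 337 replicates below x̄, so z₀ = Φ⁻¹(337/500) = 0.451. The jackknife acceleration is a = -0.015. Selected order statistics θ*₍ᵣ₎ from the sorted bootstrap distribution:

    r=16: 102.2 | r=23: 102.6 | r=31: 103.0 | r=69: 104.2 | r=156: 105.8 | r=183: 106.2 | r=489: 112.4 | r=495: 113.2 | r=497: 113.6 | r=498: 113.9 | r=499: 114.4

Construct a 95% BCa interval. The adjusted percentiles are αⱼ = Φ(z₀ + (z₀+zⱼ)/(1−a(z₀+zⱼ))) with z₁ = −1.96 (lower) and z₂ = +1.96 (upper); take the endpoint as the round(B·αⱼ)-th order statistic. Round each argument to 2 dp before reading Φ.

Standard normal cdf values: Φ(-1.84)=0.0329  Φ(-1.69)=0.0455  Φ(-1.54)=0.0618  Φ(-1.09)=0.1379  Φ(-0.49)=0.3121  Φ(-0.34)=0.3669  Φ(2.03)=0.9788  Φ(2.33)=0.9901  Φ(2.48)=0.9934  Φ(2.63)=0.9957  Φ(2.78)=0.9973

(104.2, 114.4)

Lower: z₀ + z₁ = 0.451 + (-1.960) = -1.509; 1 − a(z₀+z₁) = 1 − (-0.015)(-1.509) = 0.9774; argument = 0.451 + (-1.509)/0.9774 = -1.0929 → -1.09.
α₁ = Φ(-1.09) = 0.1379; rank = round(500 × 0.1379) = 69; θ*₍69₎ = 104.2.
Upper: z₀ + z₂ = 2.411; 1 − a(z₀+z₂) = 1.0362; argument = 2.7778 → 2.78; α₂ = 0.9973; rank = 499; θ*₍499₎ = 114.4.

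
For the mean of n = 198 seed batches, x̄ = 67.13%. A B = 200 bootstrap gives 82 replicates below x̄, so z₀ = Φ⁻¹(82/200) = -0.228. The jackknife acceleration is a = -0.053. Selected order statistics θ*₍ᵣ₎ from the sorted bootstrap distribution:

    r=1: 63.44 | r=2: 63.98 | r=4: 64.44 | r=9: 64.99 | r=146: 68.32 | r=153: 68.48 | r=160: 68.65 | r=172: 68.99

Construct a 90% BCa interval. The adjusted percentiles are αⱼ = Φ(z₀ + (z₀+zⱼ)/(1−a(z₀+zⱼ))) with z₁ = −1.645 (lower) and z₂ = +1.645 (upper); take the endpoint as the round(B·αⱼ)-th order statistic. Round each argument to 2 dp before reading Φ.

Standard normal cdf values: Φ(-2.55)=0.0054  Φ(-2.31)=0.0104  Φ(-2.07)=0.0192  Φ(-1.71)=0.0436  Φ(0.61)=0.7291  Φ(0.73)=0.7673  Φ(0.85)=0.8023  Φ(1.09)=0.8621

(63.98, 68.99)

Lower: z₀ + z₁ = -0.228 + (-1.645) = -1.873; 1 − a(z₀+z₁) = 1 − (-0.053)(-1.873) = 0.9007; argument = -0.228 + (-1.873)/0.9007 = -2.3074 → -2.31.
α₁ = Φ(-2.31) = 0.0104; rank = round(200 × 0.0104) = 2; θ*₍2₎ = 63.98.
Upper: z₀ + z₂ = 1.417; 1 − a(z₀+z₂) = 1.0751; argument = 1.0900 → 1.09; α₂ = 0.8621; rank = 172; θ*₍172₎ = 68.99.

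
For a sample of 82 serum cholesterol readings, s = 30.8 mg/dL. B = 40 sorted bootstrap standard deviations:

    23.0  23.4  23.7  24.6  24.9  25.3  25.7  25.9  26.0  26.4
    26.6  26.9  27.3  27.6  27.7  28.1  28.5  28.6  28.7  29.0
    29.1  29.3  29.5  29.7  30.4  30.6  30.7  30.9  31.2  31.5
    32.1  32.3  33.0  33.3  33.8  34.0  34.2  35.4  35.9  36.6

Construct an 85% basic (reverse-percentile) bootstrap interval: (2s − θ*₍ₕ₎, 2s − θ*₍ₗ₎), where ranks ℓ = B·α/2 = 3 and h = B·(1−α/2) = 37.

(27.4, 37.9)

Percentile endpoints at ranks 3 and 37: θ*₍3₎ = 23.7, θ*₍37₎ = 34.2.
Basic interval reflects these around s:
  lower = 2 × 30.8 − 34.2 = 27.4
  upper = 2 × 30.8 − 23.7 = 37.9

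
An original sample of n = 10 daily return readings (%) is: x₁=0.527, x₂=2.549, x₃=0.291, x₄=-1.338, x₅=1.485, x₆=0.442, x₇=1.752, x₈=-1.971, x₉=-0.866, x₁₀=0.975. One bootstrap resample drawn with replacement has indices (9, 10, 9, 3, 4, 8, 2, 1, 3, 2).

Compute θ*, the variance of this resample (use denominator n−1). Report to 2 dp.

Resample values: -0.866, 0.975, -0.866, 0.291, -1.338, -1.971, 2.549, 0.527, 0.291, 2.549.
Mean = 0.2141; sum of squared deviations = 21.1091
s² = 21.1091 / 9 = 2.3455

θ* = 2.35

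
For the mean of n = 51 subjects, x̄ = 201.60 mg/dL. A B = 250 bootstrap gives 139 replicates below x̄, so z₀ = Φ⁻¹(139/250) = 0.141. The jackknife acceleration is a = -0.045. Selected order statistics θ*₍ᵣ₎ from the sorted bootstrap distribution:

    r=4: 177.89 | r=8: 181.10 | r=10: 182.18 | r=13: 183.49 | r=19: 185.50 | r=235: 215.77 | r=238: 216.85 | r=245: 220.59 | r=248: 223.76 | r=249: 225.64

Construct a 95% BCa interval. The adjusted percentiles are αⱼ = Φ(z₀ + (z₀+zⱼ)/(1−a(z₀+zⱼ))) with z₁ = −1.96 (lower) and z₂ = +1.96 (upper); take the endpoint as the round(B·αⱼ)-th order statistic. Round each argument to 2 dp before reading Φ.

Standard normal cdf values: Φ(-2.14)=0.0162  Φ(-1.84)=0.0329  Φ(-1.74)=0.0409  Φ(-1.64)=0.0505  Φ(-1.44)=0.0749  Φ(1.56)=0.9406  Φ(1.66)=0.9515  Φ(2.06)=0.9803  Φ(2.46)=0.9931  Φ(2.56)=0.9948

Lower: z₀ + z₁ = 0.141 + (-1.960) = -1.819; 1 − a(z₀+z₁) = 1 − (-0.045)(-1.819) = 0.9181; argument = 0.141 + (-1.819)/0.9181 = -1.8402 → -1.84.
α₁ = Φ(-1.84) = 0.0329; rank = round(250 × 0.0329) = 8; θ*₍8₎ = 181.10.
Upper: z₀ + z₂ = 2.101; 1 − a(z₀+z₂) = 1.0945; argument = 2.0605 → 2.06; α₂ = 0.9803; rank = 245; θ*₍245₎ = 220.59.

(181.10, 220.59)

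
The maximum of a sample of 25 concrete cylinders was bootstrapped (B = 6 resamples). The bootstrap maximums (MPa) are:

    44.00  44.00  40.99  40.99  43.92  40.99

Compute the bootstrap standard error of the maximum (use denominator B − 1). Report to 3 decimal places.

Bootstrap SE is the standard deviation of the 6 replicate maximums.
Mean of replicates: (44.00 + 44.00 + 40.99 + 40.99 + 43.92 + 40.99) / 6 = 254.8900 / 6 = 42.4817
Sum of squared deviations: (+1.5183)² + (+1.5183)² + (−1.4917)² + (−1.4917)² + (+1.4383)² + (−1.4917)² = 13.3547
Variance = 13.3547 / 5 = 2.6709
SE* = √2.6709

SE* = 1.634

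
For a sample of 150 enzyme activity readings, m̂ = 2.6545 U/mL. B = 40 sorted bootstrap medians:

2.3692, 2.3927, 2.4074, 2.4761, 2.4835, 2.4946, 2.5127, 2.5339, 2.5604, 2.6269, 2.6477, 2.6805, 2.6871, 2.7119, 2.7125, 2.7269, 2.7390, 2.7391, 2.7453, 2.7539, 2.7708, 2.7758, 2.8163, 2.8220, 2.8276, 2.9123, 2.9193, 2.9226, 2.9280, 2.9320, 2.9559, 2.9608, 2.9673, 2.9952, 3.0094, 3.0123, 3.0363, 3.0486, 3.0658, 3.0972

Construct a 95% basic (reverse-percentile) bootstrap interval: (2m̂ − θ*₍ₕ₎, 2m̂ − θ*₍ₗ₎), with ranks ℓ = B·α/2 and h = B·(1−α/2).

Percentile endpoints at ranks 1 and 39: θ*₍1₎ = 2.3692, θ*₍39₎ = 3.0658.
Basic interval reflects these around m̂:
  lower = 2 × 2.6545 − 3.0658 = 2.2432
  upper = 2 × 2.6545 − 2.3692 = 2.9398

(2.2432, 2.9398)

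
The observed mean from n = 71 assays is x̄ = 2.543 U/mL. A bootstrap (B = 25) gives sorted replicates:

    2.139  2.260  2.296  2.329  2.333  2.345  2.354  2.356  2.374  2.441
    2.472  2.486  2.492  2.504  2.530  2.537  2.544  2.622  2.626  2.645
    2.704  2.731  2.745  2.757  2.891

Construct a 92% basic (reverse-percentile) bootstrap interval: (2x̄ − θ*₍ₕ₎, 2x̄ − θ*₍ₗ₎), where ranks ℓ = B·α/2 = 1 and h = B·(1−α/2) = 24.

(2.329, 2.947)

Percentile endpoints at ranks 1 and 24: θ*₍1₎ = 2.139, θ*₍24₎ = 2.757.
Basic interval reflects these around x̄:
  lower = 2 × 2.543 − 2.757 = 2.329
  upper = 2 × 2.543 − 2.139 = 2.947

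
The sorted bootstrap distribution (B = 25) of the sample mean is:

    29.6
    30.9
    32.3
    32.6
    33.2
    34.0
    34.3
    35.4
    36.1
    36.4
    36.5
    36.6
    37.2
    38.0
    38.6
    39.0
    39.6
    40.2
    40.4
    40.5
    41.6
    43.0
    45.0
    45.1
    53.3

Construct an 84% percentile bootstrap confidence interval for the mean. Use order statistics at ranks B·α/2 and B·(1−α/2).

α = 0.16; lower rank = 25 × 0.080 = 2; upper rank = 25 × 0.920 = 23.
The 2nd smallest replicate is 30.9; the 23rd is 45.0.

(30.9, 45.0)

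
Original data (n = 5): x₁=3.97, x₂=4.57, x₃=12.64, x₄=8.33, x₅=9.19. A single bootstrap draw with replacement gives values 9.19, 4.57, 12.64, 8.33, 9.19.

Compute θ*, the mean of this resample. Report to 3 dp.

θ* = 8.784

Mean = (9.19 + 4.57 + 12.64 + 8.33 + 9.19) / 5 = 43.920 / 5 = 8.784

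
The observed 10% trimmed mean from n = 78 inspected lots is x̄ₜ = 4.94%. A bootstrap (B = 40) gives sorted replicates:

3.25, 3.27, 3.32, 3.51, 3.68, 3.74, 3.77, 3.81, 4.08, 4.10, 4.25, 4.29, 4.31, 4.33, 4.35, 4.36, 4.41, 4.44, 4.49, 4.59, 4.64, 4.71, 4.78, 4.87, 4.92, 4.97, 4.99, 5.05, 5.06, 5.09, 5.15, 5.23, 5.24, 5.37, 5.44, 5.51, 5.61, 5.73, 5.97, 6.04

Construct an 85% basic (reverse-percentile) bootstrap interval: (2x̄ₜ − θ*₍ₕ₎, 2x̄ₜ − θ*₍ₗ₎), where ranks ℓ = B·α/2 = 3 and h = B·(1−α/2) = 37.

Percentile endpoints at ranks 3 and 37: θ*₍3₎ = 3.32, θ*₍37₎ = 5.61.
Basic interval reflects these around x̄ₜ:
  lower = 2 × 4.94 − 5.61 = 4.27
  upper = 2 × 4.94 − 3.32 = 6.56

(4.27, 6.56)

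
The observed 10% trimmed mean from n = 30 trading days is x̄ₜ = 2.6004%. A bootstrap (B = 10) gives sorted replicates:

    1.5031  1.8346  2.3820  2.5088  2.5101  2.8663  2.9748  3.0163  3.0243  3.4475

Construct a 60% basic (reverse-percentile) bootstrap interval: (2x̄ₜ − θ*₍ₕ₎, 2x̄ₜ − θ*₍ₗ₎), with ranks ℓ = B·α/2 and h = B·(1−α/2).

Percentile endpoints at ranks 2 and 8: θ*₍2₎ = 1.8346, θ*₍8₎ = 3.0163.
Basic interval reflects these around x̄ₜ:
  lower = 2 × 2.6004 − 3.0163 = 2.1845
  upper = 2 × 2.6004 − 1.8346 = 3.3662

(2.1845, 3.3662)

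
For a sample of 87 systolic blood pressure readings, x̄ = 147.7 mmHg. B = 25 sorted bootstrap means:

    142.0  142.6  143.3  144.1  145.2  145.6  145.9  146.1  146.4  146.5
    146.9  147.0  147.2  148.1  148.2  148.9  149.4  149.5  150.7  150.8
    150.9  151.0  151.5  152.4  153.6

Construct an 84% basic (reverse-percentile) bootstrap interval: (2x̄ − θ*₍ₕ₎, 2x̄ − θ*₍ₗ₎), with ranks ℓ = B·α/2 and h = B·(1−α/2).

(143.9, 152.8)

Percentile endpoints at ranks 2 and 23: θ*₍2₎ = 142.6, θ*₍23₎ = 151.5.
Basic interval reflects these around x̄:
  lower = 2 × 147.7 − 151.5 = 143.9
  upper = 2 × 147.7 − 142.6 = 152.8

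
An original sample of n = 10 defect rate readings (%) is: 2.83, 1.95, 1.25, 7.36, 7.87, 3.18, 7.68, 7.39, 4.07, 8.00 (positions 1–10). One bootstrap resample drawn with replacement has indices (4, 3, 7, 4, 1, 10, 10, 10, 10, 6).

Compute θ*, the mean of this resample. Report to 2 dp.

Resample values: 7.36, 1.25, 7.68, 7.36, 2.83, 8.00, 8.00, 8.00, 8.00, 3.18.
Mean = (7.36 + 1.25 + 7.68 + 7.36 + 2.83 + 8.00 + 8.00 + 8.00 + 8.00 + 3.18) / 10 = 61.660 / 10 = 6.17

θ* = 6.17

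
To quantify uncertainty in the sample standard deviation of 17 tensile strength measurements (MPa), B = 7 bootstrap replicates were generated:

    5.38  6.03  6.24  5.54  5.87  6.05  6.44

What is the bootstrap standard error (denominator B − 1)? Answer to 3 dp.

Bootstrap SE is the standard deviation of the 7 replicate standard deviations.
Mean of replicates: (5.38 + 6.03 + 6.24 + 5.54 + 5.87 + 6.05 + 6.44) / 7 = 41.5500 / 7 = 5.9357
Sum of squared deviations: (−0.5557)² + (+0.0943)² + (+0.3043)² + (−0.3957)² + (−0.0657)² + (+0.1143)² + (+0.5043)² = 0.8386
Variance = 0.8386 / 6 = 0.1398
SE* = √0.1398

SE* = 0.374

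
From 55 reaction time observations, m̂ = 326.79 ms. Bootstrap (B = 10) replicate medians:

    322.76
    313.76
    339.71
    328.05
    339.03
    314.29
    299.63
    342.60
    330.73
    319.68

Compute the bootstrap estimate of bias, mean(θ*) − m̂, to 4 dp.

mean(θ*) = (322.76 + 313.76 + 339.71 + 328.05 + 339.03 + 314.29 + 299.63 + 342.60 + 330.73 + 319.68) / 10 = 325.02400
bias = 325.02400 − 326.79

bias = −1.7660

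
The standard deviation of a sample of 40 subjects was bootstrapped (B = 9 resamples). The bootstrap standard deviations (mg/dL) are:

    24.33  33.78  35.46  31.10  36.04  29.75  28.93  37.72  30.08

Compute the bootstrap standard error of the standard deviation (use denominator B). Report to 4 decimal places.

SE* = 3.9710

Bootstrap SE is the standard deviation of the 9 replicate standard deviations.
Mean of replicates: (24.33 + 33.78 + 35.46 + 31.10 + 36.04 + 29.75 + 28.93 + 37.72 + 30.08) / 9 = 287.19000 / 9 = 31.91000
Sum of squared deviations: (−7.58000)² + (+1.87000)² + (+3.55000)² + (−0.81000)² + (+4.13000)² + (−2.16000)² + (−2.98000)² + (+5.81000)² + (−1.83000)² = 141.91980
Variance = 141.91980 / 9 = 15.76887
SE* = √15.76887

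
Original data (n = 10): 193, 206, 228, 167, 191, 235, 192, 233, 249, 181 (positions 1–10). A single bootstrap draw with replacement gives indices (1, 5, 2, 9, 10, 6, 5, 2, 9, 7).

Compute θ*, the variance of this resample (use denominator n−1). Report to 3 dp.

θ* = 652.233

Resample values: 193, 191, 206, 249, 181, 235, 191, 206, 249, 192.
Mean = 209.3000; sum of squared deviations = 5870.1000
s² = 5870.1000 / 9 = 652.2333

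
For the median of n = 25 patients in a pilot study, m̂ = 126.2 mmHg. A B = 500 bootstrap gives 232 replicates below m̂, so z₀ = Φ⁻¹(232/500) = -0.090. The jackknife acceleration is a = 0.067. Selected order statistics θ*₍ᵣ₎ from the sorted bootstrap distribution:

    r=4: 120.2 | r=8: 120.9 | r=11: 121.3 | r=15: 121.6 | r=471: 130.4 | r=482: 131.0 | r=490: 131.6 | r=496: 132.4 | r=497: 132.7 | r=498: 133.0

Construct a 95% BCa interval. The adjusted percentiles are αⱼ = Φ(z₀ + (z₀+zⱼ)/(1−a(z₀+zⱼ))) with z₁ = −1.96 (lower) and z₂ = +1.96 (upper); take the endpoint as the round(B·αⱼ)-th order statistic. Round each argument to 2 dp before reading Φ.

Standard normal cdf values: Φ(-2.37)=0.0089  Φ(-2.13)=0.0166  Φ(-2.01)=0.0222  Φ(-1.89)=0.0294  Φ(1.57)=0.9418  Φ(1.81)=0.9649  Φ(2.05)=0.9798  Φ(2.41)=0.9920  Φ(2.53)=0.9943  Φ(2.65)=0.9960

Lower: z₀ + z₁ = -0.090 + (-1.960) = -2.050; 1 − a(z₀+z₁) = 1 − (0.067)(-2.050) = 1.1374; argument = -0.090 + (-2.050)/1.1374 = -1.8924 → -1.89.
α₁ = Φ(-1.89) = 0.0294; rank = round(500 × 0.0294) = 15; θ*₍15₎ = 121.6.
Upper: z₀ + z₂ = 1.870; 1 − a(z₀+z₂) = 0.8747; argument = 2.0479 → 2.05; α₂ = 0.9798; rank = 490; θ*₍490₎ = 131.6.

(121.6, 131.6)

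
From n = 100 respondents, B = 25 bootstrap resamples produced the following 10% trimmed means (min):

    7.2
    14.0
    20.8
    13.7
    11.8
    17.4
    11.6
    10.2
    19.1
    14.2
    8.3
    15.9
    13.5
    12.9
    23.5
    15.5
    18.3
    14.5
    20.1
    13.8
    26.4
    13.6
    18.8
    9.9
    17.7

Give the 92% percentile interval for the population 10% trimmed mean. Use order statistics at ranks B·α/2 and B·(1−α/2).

Sorted replicates: 7.2, 8.3, 9.9, 10.2, 11.6, 11.8, 12.9, 13.5, 13.6, 13.7, 13.8, 14.0, 14.2, 14.5, 15.5, 15.9, 17.4, 17.7, 18.3, 18.8, 19.1, 20.1, 20.8, 23.5, 26.4
α = 0.08; lower rank = 25 × 0.040 = 1; upper rank = 25 × 0.960 = 24.
The 1st smallest replicate is 7.2; the 24th is 23.5.

(7.2, 23.5)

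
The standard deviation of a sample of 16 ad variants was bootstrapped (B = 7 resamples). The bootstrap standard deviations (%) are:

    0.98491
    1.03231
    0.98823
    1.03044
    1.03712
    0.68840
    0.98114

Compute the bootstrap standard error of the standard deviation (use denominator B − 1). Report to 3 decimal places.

SE* = 0.124

Bootstrap SE is the standard deviation of the 7 replicate standard deviations.
Mean of replicates: (0.98491 + 1.03231 + 0.98823 + 1.03044 + 1.03712 + 0.68840 + 0.98114) / 7 = 6.742550 / 7 = 0.963221
Sum of squared deviations: (+0.021689)² + (+0.069089)² + (+0.025009)² + (+0.067219)² + (+0.073899)² + (−0.274821)² + (+0.017919)² = 0.091696
Variance = 0.091696 / 6 = 0.015283
SE* = √0.015283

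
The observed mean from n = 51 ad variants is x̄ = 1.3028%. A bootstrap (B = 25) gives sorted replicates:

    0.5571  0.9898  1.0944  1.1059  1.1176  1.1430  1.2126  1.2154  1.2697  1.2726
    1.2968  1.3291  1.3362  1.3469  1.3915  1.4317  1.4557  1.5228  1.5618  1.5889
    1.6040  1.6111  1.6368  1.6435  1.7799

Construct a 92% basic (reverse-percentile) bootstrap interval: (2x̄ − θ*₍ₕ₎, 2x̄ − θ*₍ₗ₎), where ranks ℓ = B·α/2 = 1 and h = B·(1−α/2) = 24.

(0.9621, 2.0485)

Percentile endpoints at ranks 1 and 24: θ*₍1₎ = 0.5571, θ*₍24₎ = 1.6435.
Basic interval reflects these around x̄:
  lower = 2 × 1.3028 − 1.6435 = 0.9621
  upper = 2 × 1.3028 − 0.5571 = 2.0485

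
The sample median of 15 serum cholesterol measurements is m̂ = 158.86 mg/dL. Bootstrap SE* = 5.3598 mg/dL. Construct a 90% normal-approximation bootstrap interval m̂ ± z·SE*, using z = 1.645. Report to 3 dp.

(150.043, 167.677)

Margin = 1.645 × 5.3598 = 8.8169
Interval: 158.86 ± 8.8169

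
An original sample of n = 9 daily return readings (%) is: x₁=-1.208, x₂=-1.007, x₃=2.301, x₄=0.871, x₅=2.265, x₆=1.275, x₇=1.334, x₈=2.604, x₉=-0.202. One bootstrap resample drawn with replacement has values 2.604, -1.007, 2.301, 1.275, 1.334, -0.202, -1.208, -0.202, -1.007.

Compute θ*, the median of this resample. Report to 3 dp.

Sorted: -1.208, -1.007, -1.007, -0.202, -0.202, 1.275, 1.334, 2.301, 2.604
Median = middle value = -0.202

θ* = -0.202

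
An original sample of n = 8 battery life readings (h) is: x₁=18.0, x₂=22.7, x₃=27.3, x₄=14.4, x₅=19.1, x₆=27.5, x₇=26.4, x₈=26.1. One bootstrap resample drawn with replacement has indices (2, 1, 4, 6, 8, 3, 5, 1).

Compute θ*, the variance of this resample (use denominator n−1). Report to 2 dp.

θ* = 24.68

Resample values: 22.7, 18.0, 14.4, 27.5, 26.1, 27.3, 19.1, 18.0.
Mean = 21.6375; sum of squared deviations = 172.7588
s² = 172.7588 / 7 = 24.6798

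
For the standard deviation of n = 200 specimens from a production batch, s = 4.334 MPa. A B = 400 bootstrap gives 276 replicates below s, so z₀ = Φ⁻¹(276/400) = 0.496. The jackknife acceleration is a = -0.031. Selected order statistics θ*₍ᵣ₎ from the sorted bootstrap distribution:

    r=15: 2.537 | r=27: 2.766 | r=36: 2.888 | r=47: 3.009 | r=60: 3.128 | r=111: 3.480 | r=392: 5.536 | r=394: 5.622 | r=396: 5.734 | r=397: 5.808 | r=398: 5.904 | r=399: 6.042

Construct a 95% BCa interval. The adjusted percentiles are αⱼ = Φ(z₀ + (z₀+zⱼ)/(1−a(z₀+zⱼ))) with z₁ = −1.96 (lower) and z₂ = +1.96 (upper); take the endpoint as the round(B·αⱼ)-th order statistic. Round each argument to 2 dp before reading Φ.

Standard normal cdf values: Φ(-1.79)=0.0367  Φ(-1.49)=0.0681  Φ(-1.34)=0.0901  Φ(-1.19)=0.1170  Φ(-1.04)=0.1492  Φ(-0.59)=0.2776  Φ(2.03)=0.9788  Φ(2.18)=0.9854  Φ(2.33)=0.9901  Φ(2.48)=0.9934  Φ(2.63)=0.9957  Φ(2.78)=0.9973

Lower: z₀ + z₁ = 0.496 + (-1.960) = -1.464; 1 − a(z₀+z₁) = 1 − (-0.031)(-1.464) = 0.9546; argument = 0.496 + (-1.464)/0.9546 = -1.0376 → -1.04.
α₁ = Φ(-1.04) = 0.1492; rank = round(400 × 0.1492) = 60; θ*₍60₎ = 3.128.
Upper: z₀ + z₂ = 2.456; 1 − a(z₀+z₂) = 1.0761; argument = 2.7782 → 2.78; α₂ = 0.9973; rank = 399; θ*₍399₎ = 6.042.

(3.128, 6.042)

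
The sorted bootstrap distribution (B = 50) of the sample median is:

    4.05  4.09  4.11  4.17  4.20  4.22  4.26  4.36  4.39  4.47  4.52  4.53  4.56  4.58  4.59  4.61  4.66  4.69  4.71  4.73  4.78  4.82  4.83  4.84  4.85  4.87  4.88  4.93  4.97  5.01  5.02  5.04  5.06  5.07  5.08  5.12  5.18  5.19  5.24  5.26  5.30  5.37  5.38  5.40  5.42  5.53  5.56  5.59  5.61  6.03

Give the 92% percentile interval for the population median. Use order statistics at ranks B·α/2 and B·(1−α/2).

α = 0.08; lower rank = 50 × 0.040 = 2; upper rank = 50 × 0.960 = 48.
The 2nd smallest replicate is 4.09; the 48th is 5.59.

(4.09, 5.59)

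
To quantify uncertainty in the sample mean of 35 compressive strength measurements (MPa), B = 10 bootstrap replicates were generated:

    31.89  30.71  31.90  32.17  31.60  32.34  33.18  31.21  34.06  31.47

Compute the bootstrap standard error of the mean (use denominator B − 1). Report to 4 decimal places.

SE* = 0.9720

Bootstrap SE is the standard deviation of the 10 replicate means.
Mean of replicates: (31.89 + 30.71 + 31.90 + 32.17 + 31.60 + 32.34 + 33.18 + 31.21 + 34.06 + 31.47) / 10 = 320.53000 / 10 = 32.05300
Sum of squared deviations: (−0.16300)² + (−1.34300)² + (−0.15300)² + (+0.11700)² + (−0.45300)² + (+0.28700)² + (+1.12700)² + (−0.84300)² + (+2.00700)² + (−0.58300)² = 8.50361
Variance = 8.50361 / 9 = 0.94485
SE* = √0.94485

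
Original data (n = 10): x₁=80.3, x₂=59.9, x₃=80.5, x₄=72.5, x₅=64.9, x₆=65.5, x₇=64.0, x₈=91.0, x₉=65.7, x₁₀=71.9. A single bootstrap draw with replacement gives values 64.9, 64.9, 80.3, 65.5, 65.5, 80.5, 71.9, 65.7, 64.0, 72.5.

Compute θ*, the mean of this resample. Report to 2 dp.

Mean = (64.9 + 64.9 + 80.3 + 65.5 + 65.5 + 80.5 + 71.9 + 65.7 + 64.0 + 72.5) / 10 = 695.70 / 10 = 69.57

θ* = 69.57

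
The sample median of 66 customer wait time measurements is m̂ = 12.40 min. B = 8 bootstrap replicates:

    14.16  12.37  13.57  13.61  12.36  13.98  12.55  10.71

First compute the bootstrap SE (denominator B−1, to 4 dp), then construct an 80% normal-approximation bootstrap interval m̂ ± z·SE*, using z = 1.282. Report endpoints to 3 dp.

Mean of replicates = 12.9138; sum of squared deviations = 9.1966; SE* = √(9.1966/7) = 1.1462
Margin = 1.282 × 1.1462 = 1.4694
Interval: 12.40 ± 1.4694

(10.931, 13.869)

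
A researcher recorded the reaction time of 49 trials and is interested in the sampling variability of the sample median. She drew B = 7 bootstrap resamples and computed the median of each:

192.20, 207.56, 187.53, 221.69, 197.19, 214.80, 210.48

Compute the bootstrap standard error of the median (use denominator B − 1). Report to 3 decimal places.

SE* = 12.513

Bootstrap SE is the standard deviation of the 7 replicate medians.
Mean of replicates: (192.20 + 207.56 + 187.53 + 221.69 + 197.19 + 214.80 + 210.48) / 7 = 1431.4500 / 7 = 204.4929
Sum of squared deviations: (−12.2929)² + (+3.0671)² + (−16.9629)² + (+17.1971)² + (−7.3029)² + (+10.3071)² + (+5.9871)² = 939.4167
Variance = 939.4167 / 6 = 156.5695
SE* = √156.5695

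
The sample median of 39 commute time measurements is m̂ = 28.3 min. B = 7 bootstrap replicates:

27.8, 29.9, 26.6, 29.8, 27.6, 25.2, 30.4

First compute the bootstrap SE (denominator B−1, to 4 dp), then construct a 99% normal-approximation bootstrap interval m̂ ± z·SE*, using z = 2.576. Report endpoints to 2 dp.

(23.33, 33.27)

Mean of replicates = 28.1857; sum of squared deviations = 22.3686; SE* = √(22.3686/6) = 1.9308
Margin = 2.576 × 1.9308 = 4.974
Interval: 28.3 ± 4.974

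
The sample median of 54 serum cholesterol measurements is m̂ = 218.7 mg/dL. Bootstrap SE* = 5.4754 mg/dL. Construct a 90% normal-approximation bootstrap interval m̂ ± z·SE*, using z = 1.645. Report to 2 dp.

(209.69, 227.71)

Margin = 1.645 × 5.4754 = 9.007
Interval: 218.7 ± 9.007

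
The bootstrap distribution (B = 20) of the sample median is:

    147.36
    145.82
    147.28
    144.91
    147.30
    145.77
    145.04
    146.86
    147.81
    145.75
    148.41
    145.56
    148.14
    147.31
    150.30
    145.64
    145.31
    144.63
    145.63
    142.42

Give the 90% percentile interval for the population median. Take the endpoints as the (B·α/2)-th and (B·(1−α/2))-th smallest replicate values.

(142.42, 148.41)

Sorted replicates: 142.42, 144.63, 144.91, 145.04, 145.31, 145.56, 145.63, 145.64, 145.75, 145.77, 145.82, 146.86, 147.28, 147.30, 147.31, 147.36, 147.81, 148.14, 148.41, 150.30
α = 0.10; lower rank = 20 × 0.050 = 1; upper rank = 20 × 0.950 = 19.
The 1st smallest replicate is 142.42; the 19th is 148.41.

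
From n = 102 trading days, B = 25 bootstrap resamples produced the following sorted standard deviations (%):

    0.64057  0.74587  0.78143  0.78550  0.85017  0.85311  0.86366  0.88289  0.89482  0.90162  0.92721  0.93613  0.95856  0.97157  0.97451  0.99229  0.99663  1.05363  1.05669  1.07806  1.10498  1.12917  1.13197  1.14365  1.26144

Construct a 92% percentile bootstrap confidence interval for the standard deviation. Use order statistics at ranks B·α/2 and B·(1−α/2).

(0.64057, 1.14365)

α = 0.08; lower rank = 25 × 0.040 = 1; upper rank = 25 × 0.960 = 24.
The 1st smallest replicate is 0.64057; the 24th is 1.14365.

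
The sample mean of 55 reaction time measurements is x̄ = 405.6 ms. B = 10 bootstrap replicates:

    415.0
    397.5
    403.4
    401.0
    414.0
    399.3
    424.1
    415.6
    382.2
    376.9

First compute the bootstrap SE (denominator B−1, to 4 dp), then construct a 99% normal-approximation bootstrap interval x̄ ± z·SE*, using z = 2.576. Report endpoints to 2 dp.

(366.90, 444.30)

Mean of replicates = 402.9000; sum of squared deviations = 2030.8200; SE* = √(2030.8200/9) = 15.0215
Margin = 2.576 × 15.0215 = 38.695
Interval: 405.6 ± 38.695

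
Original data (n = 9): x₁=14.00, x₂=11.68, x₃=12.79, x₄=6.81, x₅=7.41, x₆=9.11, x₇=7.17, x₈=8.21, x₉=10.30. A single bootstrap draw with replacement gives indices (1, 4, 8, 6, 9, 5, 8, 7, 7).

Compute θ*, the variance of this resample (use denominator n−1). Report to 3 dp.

Resample values: 14.00, 6.81, 8.21, 9.11, 10.30, 7.41, 8.21, 7.17, 7.17.
Mean = 8.7100; sum of squared deviations = 41.2154
s² = 41.2154 / 8 = 5.1519

θ* = 5.152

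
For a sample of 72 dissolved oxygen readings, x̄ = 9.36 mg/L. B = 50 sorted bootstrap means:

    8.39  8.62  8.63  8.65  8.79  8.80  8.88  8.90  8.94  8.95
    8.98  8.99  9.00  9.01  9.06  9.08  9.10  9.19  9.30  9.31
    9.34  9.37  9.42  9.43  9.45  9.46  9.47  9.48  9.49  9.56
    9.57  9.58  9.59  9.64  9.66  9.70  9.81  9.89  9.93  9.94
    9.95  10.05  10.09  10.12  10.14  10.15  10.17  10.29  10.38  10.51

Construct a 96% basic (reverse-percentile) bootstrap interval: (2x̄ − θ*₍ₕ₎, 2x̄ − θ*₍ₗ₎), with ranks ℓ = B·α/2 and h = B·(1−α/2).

(8.34, 10.33)

Percentile endpoints at ranks 1 and 49: θ*₍1₎ = 8.39, θ*₍49₎ = 10.38.
Basic interval reflects these around x̄:
  lower = 2 × 9.36 − 10.38 = 8.34
  upper = 2 × 9.36 − 8.39 = 10.33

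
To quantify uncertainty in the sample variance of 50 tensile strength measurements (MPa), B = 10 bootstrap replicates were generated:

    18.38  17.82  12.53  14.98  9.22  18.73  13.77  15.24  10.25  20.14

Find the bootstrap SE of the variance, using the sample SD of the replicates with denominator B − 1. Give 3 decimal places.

Bootstrap SE is the standard deviation of the 10 replicate variances.
Mean of replicates: (18.38 + 17.82 + 12.53 + 14.98 + 9.22 + 18.73 + 13.77 + 15.24 + 10.25 + 20.14) / 10 = 151.0600 / 10 = 15.1060
Sum of squared deviations: (+3.2740)² + (+2.7140)² + (−2.5760)² + (−0.1260)² + (−5.8860)² + (+3.6240)² + (−1.3360)² + (+0.1340)² + (−4.8560)² + (+5.0340)² = 123.2396
Variance = 123.2396 / 9 = 13.6933
SE* = √13.6933

SE* = 3.700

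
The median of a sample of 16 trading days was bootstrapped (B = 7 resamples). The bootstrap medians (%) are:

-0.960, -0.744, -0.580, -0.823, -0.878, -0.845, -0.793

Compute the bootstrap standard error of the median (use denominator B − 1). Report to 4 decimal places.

Bootstrap SE is the standard deviation of the 7 replicate medians.
Mean of replicates: ((-0.960) + (-0.744) + (-0.580) + (-0.823) + (-0.878) + (-0.845) + (-0.793)) / 7 = -5.62300 / 7 = -0.80329
Sum of squared deviations: (−0.15671)² + (+0.05929)² + (+0.22329)² + (−0.01971)² + (−0.07471)² + (−0.04171)² + (+0.01029)² = 0.08575
Variance = 0.08575 / 6 = 0.01429
SE* = √0.01429

SE* = 0.1195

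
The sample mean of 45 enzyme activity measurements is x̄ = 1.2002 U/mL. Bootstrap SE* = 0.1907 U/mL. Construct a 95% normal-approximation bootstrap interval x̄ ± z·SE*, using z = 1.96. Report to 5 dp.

(0.82643, 1.57397)

Margin = 1.96 × 0.1907 = 0.373772
Interval: 1.2002 ± 0.373772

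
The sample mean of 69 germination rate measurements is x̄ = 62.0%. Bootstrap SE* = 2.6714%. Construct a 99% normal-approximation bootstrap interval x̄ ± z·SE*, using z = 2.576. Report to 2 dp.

(55.12, 68.88)

Margin = 2.576 × 2.6714 = 6.882
Interval: 62.0 ± 6.882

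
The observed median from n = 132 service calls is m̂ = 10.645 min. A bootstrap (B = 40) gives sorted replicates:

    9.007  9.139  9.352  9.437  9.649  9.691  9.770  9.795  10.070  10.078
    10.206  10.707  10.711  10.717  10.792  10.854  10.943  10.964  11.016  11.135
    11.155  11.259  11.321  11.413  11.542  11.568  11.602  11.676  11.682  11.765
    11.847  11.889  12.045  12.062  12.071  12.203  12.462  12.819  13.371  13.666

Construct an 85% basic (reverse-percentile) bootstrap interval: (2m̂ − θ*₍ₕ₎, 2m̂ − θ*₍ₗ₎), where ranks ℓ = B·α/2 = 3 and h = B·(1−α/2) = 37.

Percentile endpoints at ranks 3 and 37: θ*₍3₎ = 9.352, θ*₍37₎ = 12.462.
Basic interval reflects these around m̂:
  lower = 2 × 10.645 − 12.462 = 8.828
  upper = 2 × 10.645 − 9.352 = 11.938

(8.828, 11.938)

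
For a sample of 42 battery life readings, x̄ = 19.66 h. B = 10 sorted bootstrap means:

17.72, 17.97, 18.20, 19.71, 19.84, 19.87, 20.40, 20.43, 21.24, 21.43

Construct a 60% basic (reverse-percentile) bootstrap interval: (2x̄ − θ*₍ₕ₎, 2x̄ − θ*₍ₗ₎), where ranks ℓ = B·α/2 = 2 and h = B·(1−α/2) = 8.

Percentile endpoints at ranks 2 and 8: θ*₍2₎ = 17.97, θ*₍8₎ = 20.43.
Basic interval reflects these around x̄:
  lower = 2 × 19.66 − 20.43 = 18.89
  upper = 2 × 19.66 − 17.97 = 21.35

(18.89, 21.35)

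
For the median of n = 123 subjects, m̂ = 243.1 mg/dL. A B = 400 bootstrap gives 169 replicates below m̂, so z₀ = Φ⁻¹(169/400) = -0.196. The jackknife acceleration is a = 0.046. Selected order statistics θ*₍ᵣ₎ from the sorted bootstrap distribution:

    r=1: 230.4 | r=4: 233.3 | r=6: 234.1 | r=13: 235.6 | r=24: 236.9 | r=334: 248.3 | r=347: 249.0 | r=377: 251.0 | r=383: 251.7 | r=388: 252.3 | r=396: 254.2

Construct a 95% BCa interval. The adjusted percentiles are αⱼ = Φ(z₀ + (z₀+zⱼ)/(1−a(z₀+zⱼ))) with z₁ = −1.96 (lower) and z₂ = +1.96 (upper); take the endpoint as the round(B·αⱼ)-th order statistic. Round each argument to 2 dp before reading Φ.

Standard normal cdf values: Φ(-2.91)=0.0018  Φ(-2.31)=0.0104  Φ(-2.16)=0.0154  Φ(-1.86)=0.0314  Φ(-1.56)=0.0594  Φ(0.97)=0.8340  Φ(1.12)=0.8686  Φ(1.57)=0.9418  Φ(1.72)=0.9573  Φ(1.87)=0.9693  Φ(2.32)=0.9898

Lower: z₀ + z₁ = -0.196 + (-1.960) = -2.156; 1 − a(z₀+z₁) = 1 − (0.046)(-2.156) = 1.0992; argument = -0.196 + (-2.156)/1.0992 = -2.1575 → -2.16.
α₁ = Φ(-2.16) = 0.0154; rank = round(400 × 0.0154) = 6; θ*₍6₎ = 234.1.
Upper: z₀ + z₂ = 1.764; 1 − a(z₀+z₂) = 0.9189; argument = 1.7238 → 1.72; α₂ = 0.9573; rank = 383; θ*₍383₎ = 251.7.

(234.1, 251.7)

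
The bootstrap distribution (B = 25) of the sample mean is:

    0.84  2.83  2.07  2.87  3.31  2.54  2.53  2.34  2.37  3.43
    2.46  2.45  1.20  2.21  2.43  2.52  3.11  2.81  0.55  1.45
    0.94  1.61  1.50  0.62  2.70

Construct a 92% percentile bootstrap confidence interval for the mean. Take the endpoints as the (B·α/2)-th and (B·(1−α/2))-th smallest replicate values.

Sorted replicates: 0.55, 0.62, 0.84, 0.94, 1.20, 1.45, 1.50, 1.61, 2.07, 2.21, 2.34, 2.37, 2.43, 2.45, 2.46, 2.52, 2.53, 2.54, 2.70, 2.81, 2.83, 2.87, 3.11, 3.31, 3.43
α = 0.08; lower rank = 25 × 0.040 = 1; upper rank = 25 × 0.960 = 24.
The 1st smallest replicate is 0.55; the 24th is 3.31.

(0.55, 3.31)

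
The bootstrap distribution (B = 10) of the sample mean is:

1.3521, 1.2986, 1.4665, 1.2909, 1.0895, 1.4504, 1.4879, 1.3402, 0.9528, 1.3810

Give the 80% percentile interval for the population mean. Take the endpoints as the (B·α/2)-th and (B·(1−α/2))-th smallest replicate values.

Sorted replicates: 0.9528, 1.0895, 1.2909, 1.2986, 1.3402, 1.3521, 1.3810, 1.4504, 1.4665, 1.4879
α = 0.20; lower rank = 10 × 0.100 = 1; upper rank = 10 × 0.900 = 9.
The 1st smallest replicate is 0.9528; the 9th is 1.4665.

(0.9528, 1.4665)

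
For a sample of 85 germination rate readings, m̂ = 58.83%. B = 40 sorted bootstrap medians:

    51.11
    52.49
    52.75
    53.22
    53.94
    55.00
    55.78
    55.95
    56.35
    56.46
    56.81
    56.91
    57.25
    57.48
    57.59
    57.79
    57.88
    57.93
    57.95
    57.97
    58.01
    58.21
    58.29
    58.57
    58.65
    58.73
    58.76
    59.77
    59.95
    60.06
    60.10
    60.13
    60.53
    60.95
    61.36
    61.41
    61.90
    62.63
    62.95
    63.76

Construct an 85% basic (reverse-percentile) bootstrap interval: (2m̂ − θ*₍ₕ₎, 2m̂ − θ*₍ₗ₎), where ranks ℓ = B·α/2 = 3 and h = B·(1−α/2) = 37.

Percentile endpoints at ranks 3 and 37: θ*₍3₎ = 52.75, θ*₍37₎ = 61.90.
Basic interval reflects these around m̂:
  lower = 2 × 58.83 − 61.90 = 55.76
  upper = 2 × 58.83 − 52.75 = 64.91

(55.76, 64.91)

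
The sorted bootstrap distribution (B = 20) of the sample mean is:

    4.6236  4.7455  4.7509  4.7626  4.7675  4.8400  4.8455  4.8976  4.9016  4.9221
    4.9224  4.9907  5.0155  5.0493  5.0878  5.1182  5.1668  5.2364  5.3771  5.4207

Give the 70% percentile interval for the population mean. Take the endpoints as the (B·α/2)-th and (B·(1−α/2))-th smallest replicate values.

α = 0.30; lower rank = 20 × 0.150 = 3; upper rank = 20 × 0.850 = 17.
The 3rd smallest replicate is 4.7509; the 17th is 5.1668.

(4.7509, 5.1668)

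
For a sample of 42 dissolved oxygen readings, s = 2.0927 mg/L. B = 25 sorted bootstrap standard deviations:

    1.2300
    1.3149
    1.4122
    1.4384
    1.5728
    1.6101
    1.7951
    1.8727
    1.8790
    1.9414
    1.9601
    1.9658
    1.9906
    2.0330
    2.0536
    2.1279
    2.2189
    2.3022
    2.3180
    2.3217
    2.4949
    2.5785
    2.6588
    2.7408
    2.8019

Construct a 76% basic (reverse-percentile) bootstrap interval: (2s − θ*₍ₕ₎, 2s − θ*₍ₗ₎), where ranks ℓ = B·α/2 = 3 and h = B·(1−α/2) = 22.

Percentile endpoints at ranks 3 and 22: θ*₍3₎ = 1.4122, θ*₍22₎ = 2.5785.
Basic interval reflects these around s:
  lower = 2 × 2.0927 − 2.5785 = 1.6069
  upper = 2 × 2.0927 − 1.4122 = 2.7732

(1.6069, 2.7732)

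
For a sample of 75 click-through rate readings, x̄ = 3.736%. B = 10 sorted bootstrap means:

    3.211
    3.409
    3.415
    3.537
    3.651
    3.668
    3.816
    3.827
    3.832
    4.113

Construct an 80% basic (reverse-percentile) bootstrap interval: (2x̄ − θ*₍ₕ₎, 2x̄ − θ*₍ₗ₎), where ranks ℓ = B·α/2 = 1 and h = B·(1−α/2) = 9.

Percentile endpoints at ranks 1 and 9: θ*₍1₎ = 3.211, θ*₍9₎ = 3.832.
Basic interval reflects these around x̄:
  lower = 2 × 3.736 − 3.832 = 3.640
  upper = 2 × 3.736 − 3.211 = 4.261

(3.640, 4.261)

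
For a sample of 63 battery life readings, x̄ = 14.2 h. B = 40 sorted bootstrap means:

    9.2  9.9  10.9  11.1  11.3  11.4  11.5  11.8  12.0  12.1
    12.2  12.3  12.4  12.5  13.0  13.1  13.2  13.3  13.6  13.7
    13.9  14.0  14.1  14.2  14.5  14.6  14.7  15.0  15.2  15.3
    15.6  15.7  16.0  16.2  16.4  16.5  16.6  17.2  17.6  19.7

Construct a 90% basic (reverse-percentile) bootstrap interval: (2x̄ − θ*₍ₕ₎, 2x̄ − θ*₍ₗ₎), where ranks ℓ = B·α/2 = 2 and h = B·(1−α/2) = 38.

Percentile endpoints at ranks 2 and 38: θ*₍2₎ = 9.9, θ*₍38₎ = 17.2.
Basic interval reflects these around x̄:
  lower = 2 × 14.2 − 17.2 = 11.2
  upper = 2 × 14.2 − 9.9 = 18.5

(11.2, 18.5)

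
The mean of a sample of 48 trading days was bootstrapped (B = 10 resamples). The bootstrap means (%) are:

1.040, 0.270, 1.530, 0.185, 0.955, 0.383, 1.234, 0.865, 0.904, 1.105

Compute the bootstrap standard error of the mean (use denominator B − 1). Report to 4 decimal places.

SE* = 0.4374

Bootstrap SE is the standard deviation of the 10 replicate means.
Mean of replicates: (1.040 + 0.270 + 1.530 + 0.185 + 0.955 + 0.383 + 1.234 + 0.865 + 0.904 + 1.105) / 10 = 8.47100 / 10 = 0.84710
Sum of squared deviations: (+0.19290)² + (−0.57710)² + (+0.68290)² + (−0.66210)² + (+0.10790)² + (−0.46410)² + (+0.38690)² + (+0.01790)² + (+0.05690)² + (+0.25790)² = 1.72178
Variance = 1.72178 / 9 = 0.19131
SE* = √0.19131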